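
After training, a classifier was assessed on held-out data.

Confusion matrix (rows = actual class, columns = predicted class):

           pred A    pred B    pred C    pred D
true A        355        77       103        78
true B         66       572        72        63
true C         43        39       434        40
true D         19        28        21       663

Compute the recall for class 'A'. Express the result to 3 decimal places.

0.579

Treat 'A' as positive and all other classes as negative.
recall = TP/(TP+FN).
A: TP=355, FN=77+103+78=258 → 355/613 = 0.5791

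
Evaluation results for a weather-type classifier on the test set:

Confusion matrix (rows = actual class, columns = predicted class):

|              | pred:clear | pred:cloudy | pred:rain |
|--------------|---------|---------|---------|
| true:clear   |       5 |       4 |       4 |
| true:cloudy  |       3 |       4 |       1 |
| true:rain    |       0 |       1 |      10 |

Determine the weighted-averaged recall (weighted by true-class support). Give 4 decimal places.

Per-class recall (TP/(TP+FN)):
  clear: TP=5, FN=4+4=8 → 5/13 = 0.38462
  cloudy: TP=4, FN=3+1=4 → 4/8 = 0.50000
  rain: TP=10, FN=0+1=1 → 10/11 = 0.90909
Weighted-recall = Σ (supportᵢ/N)·recallᵢ with N=32: (13/32)·0.38462 + (8/32)·0.50000 + (11/32)·0.90909 = 0.5938

0.5938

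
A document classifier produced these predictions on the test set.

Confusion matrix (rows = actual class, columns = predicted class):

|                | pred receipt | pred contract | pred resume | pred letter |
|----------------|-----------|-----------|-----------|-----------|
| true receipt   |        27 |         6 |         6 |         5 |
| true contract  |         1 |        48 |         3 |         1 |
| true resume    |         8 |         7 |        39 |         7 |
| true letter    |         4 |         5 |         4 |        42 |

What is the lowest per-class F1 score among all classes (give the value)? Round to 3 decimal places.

Per-class F1 score (2·TP/(2·TP+FP+FN)):
  receipt: TP=27, FP=1+8+4=13, FN=6+6+5=17 → 54/84 = 0.6429
  contract: TP=48, FP=6+7+5=18, FN=1+3+1=5 → 96/119 = 0.8067
  resume: TP=39, FP=6+3+4=13, FN=8+7+7=22 → 78/113 = 0.6903
  letter: TP=42, FP=5+1+7=13, FN=4+5+4=13 → 84/110 = 0.7636
Lowest is class 'receipt' with F1 score = 0.643.

0.643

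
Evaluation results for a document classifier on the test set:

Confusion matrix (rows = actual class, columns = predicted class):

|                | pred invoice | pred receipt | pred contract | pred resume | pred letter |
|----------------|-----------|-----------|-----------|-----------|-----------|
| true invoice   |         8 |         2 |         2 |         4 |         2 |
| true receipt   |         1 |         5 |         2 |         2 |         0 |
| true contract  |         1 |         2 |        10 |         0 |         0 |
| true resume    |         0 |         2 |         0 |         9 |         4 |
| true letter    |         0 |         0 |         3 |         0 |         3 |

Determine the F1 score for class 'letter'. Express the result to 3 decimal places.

0.400

Take TP from the diagonal, FP from the rest of the 'letter' prediction marginal, FN from the rest of the 'letter' actual marginal.
F1 score = 2·TP/(2·TP+FP+FN).
letter: TP=3, FP=2+0+0+4=6, FN=0+0+3+0=3 → 6/15 = 0.4000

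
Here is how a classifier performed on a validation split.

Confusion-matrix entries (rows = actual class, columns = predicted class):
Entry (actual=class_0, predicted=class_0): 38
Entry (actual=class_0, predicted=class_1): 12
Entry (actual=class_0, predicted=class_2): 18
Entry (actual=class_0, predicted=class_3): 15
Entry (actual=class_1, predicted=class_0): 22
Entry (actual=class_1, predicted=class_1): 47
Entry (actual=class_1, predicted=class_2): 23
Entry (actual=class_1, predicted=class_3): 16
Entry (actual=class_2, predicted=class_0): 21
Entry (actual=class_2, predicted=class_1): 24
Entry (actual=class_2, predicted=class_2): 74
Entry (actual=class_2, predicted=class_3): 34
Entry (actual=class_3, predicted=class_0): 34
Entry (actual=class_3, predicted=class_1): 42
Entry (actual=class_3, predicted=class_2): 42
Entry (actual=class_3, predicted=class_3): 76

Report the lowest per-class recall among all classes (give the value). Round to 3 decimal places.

0.392

Per-class recall (TP/(TP+FN)):
  class_0: TP=38, FN=12+18+15=45 → 38/83 = 0.4578
  class_1: TP=47, FN=22+23+16=61 → 47/108 = 0.4352
  class_2: TP=74, FN=21+24+34=79 → 74/153 = 0.4837
  class_3: TP=76, FN=34+42+42=118 → 76/194 = 0.3918
Lowest is class 'class_3' with recall = 0.392.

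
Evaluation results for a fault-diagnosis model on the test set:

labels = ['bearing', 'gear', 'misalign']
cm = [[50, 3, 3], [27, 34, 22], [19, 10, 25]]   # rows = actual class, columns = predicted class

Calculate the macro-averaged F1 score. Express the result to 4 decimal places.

0.5539

Per-class F1 score (2·TP/(2·TP+FP+FN)):
  bearing: TP=50, FP=27+19=46, FN=3+3=6 → 100/152 = 0.65789
  gear: TP=34, FP=3+10=13, FN=27+22=49 → 68/130 = 0.52308
  misalign: TP=25, FP=3+22=25, FN=19+10=29 → 50/104 = 0.48077
Macro-F1 score = mean = (0.65789 + 0.52308 + 0.48077) / 3 = 0.5539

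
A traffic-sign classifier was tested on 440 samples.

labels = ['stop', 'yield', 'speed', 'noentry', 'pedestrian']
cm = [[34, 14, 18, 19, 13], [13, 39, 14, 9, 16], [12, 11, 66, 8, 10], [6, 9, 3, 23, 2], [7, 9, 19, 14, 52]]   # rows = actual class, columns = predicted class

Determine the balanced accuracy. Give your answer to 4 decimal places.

Balanced accuracy = mean of per-class recall.
  stop: recall = 34/98 = 0.34694
  yield: recall = 39/91 = 0.42857
  speed: recall = 66/107 = 0.61682
  noentry: recall = 23/43 = 0.53488
  pedestrian: recall = 52/101 = 0.51485
Mean = (0.34694 + 0.42857 + 0.61682 + 0.53488 + 0.51485) / 5 = 0.4884

0.4884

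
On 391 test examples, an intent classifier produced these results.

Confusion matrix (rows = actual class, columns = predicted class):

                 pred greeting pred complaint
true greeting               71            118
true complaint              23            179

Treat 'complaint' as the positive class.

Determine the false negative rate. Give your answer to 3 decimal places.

0.114

FNR = FN/(FN+TP) = 23/(23+179) = 0.114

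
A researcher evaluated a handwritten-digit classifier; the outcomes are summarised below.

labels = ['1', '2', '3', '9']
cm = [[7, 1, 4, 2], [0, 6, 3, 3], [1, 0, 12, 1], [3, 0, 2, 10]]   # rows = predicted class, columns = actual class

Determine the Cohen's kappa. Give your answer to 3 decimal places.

0.512

Observed agreement pₒ = trace/N = 35/55 = 0.6364
Expected agreement pₑ = Σ (rowᵢ·colᵢ)/N² = (11·14 + 7·12 + 21·14 + 16·15)/55² = 0.2552
κ = (pₒ − pₑ)/(1 − pₑ) = (0.6364 − 0.2552)/(1 − 0.2552) = 0.512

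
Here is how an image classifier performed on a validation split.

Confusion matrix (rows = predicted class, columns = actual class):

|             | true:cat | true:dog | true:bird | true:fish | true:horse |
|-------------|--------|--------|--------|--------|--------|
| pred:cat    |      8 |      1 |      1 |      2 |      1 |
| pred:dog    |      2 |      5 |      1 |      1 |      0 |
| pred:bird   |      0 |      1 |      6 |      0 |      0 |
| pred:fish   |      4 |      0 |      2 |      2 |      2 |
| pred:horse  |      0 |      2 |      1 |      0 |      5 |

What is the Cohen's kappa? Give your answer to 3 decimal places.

0.438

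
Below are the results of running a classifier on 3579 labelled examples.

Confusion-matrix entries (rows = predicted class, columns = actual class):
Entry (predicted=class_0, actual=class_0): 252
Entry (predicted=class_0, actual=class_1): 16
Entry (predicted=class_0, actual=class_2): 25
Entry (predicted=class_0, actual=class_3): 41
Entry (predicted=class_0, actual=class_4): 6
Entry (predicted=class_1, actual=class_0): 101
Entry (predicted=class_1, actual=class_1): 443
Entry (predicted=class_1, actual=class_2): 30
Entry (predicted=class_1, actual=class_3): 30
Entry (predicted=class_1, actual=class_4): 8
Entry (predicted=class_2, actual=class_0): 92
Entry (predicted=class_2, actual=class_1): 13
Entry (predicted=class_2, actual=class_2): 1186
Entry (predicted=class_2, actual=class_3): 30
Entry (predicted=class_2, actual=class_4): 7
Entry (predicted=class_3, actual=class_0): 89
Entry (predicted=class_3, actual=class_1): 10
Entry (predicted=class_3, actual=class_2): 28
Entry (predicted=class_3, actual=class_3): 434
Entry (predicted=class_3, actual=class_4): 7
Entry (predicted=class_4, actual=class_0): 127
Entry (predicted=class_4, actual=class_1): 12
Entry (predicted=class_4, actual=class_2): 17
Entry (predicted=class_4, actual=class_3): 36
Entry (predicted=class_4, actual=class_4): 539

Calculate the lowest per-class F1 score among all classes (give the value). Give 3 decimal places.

Per-class F1 score (2·TP/(2·TP+FP+FN)):
  class_0: TP=252, FP=16+25+41+6=88, FN=101+92+89+127=409 → 504/1001 = 0.5035
  class_1: TP=443, FP=101+30+30+8=169, FN=16+13+10+12=51 → 886/1106 = 0.8011
  class_2: TP=1186, FP=92+13+30+7=142, FN=25+30+28+17=100 → 2372/2614 = 0.9074
  class_3: TP=434, FP=89+10+28+7=134, FN=41+30+30+36=137 → 868/1139 = 0.7621
  class_4: TP=539, FP=127+12+17+36=192, FN=6+8+7+7=28 → 1078/1298 = 0.8305
Lowest is class 'class_0' with F1 score = 0.503.

0.503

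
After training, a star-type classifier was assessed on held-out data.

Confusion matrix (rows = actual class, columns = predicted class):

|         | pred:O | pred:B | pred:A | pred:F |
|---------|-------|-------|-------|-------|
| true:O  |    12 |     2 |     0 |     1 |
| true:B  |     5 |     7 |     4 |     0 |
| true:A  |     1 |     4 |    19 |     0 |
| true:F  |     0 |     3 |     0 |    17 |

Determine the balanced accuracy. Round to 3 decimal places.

0.720

Balanced accuracy = mean of per-class recall.
  O: recall = 12/15 = 0.8000
  B: recall = 7/16 = 0.4375
  A: recall = 19/24 = 0.7917
  F: recall = 17/20 = 0.8500
Mean = (0.8000 + 0.4375 + 0.7917 + 0.8500) / 4 = 0.720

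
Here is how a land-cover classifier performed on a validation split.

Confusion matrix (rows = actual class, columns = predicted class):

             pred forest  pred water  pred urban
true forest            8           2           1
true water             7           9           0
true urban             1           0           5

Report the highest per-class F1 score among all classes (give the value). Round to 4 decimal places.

0.8333

Per-class F1 score (2·TP/(2·TP+FP+FN)):
  forest: TP=8, FP=7+1=8, FN=2+1=3 → 16/27 = 0.59259
  water: TP=9, FP=2+0=2, FN=7+0=7 → 18/27 = 0.66667
  urban: TP=5, FP=1+0=1, FN=1+0=1 → 10/12 = 0.83333
Highest is class 'urban' with F1 score = 0.8333.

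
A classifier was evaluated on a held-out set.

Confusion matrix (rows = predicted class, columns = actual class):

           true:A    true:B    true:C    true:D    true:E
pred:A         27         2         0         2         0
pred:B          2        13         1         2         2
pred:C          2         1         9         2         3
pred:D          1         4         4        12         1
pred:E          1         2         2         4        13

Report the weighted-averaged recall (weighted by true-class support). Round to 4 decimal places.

0.6607

Per-class recall (TP/(TP+FN)):
  A: TP=27, FN=2+2+1+1=6 → 27/33 = 0.81818
  B: TP=13, FN=2+1+4+2=9 → 13/22 = 0.59091
  C: TP=9, FN=0+1+4+2=7 → 9/16 = 0.56250
  D: TP=12, FN=2+2+2+4=10 → 12/22 = 0.54545
  E: TP=13, FN=0+2+3+1=6 → 13/19 = 0.68421
Weighted-recall = Σ (supportᵢ/N)·recallᵢ with N=112: (33/112)·0.81818 + (22/112)·0.59091 + (16/112)·0.56250 + (22/112)·0.54545 + (19/112)·0.68421 = 0.6607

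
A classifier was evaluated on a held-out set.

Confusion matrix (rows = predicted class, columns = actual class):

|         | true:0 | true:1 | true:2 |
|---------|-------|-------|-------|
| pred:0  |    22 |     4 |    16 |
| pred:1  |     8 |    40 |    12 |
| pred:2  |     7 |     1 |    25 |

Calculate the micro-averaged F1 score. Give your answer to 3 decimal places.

Micro-averaging pools counts across classes: ΣTP=87, ΣFP=48, ΣFN=48.
Micro-F1 score = 2·TP/(2·TP+FP+FN) on pooled counts = 0.644 (equals overall accuracy in single-label multiclass).

0.644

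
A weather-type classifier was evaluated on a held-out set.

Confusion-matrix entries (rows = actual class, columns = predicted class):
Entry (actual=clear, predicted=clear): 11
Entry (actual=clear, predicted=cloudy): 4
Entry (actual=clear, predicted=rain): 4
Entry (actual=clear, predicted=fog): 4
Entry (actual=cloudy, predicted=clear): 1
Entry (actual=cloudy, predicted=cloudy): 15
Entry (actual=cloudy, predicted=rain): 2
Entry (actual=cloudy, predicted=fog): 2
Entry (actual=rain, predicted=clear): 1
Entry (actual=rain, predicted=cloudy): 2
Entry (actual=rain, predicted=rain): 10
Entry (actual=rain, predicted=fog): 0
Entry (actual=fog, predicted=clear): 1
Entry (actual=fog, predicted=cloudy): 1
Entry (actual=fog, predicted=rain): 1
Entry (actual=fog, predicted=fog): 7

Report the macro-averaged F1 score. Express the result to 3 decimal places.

Per-class F1 score (2·TP/(2·TP+FP+FN)):
  clear: TP=11, FP=1+1+1=3, FN=4+4+4=12 → 22/37 = 0.5946
  cloudy: TP=15, FP=4+2+1=7, FN=1+2+2=5 → 30/42 = 0.7143
  rain: TP=10, FP=4+2+1=7, FN=1+2+0=3 → 20/30 = 0.6667
  fog: TP=7, FP=4+2+0=6, FN=1+1+1=3 → 14/23 = 0.6087
Macro-F1 score = mean = (0.5946 + 0.7143 + 0.6667 + 0.6087) / 4 = 0.646

0.646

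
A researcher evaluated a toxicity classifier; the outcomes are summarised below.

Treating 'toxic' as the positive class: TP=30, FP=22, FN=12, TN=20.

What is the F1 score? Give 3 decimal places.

Precision = TP/(TP+FP) = 30/52 = 0.5769
Recall = TP/(TP+FN) = 30/42 = 0.7143
F1 = 2·TP/(2·TP+FP+FN) = 60/94 = 0.638

0.638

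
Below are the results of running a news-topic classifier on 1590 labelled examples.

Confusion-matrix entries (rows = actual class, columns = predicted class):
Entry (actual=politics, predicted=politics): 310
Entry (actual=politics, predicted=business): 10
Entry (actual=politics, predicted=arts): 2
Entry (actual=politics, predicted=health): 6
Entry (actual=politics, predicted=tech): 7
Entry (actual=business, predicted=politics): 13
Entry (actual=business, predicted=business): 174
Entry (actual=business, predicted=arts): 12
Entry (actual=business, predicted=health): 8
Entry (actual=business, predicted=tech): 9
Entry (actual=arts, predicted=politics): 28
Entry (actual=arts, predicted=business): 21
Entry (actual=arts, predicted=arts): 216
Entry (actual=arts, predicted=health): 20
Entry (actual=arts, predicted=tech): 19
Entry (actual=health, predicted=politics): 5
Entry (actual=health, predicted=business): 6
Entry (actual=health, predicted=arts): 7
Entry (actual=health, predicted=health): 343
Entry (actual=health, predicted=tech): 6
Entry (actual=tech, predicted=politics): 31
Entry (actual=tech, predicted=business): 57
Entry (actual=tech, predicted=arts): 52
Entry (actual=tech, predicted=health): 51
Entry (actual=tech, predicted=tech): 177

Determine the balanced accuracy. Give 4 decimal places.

0.7714

Balanced accuracy = mean of per-class recall.
  politics: recall = 310/335 = 0.92537
  business: recall = 174/216 = 0.80556
  arts: recall = 216/304 = 0.71053
  health: recall = 343/367 = 0.93460
  tech: recall = 177/368 = 0.48098
Mean = (0.92537 + 0.80556 + 0.71053 + 0.93460 + 0.48098) / 5 = 0.7714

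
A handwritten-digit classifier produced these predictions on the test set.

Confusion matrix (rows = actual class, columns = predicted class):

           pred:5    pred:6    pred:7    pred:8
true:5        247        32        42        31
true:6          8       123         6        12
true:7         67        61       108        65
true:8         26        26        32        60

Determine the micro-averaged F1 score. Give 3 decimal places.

0.569

Micro-averaging pools counts across classes: ΣTP=538, ΣFP=408, ΣFN=408.
Micro-F1 score = 2·TP/(2·TP+FP+FN) on pooled counts = 0.569 (equals overall accuracy in single-label multiclass).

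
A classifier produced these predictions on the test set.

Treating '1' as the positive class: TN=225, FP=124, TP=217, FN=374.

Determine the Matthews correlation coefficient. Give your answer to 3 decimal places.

MCC = (TP·TN − FP·FN) / √((TP+FP)(TP+FN)(TN+FP)(TN+FN))
Numerator = 217·225 − 124·374 = 2449
Denominator = √(341·591·349·599) = √42130257081 = 205256.5640
MCC = 2449 / 205256.5640 = 0.012

0.012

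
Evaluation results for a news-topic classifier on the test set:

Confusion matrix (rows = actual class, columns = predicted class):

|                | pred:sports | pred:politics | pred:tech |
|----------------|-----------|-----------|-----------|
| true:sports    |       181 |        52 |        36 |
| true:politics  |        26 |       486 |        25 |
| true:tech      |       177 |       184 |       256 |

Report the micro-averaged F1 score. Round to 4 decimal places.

0.6486

Micro-averaging pools counts across classes: ΣTP=923, ΣFP=500, ΣFN=500.
Micro-F1 score = 2·TP/(2·TP+FP+FN) on pooled counts = 0.6486 (equals overall accuracy in single-label multiclass).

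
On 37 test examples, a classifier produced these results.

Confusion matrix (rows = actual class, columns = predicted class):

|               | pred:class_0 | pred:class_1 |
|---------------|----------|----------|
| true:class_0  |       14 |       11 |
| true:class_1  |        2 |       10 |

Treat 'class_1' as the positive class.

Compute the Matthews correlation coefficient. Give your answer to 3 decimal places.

MCC = (TP·TN − FP·FN) / √((TP+FP)(TP+FN)(TN+FP)(TN+FN))
Numerator = 10·14 − 11·2 = 118
Denominator = √(21·12·25·16) = √100800 = 317.4902
MCC = 118 / 317.4902 = 0.372

0.372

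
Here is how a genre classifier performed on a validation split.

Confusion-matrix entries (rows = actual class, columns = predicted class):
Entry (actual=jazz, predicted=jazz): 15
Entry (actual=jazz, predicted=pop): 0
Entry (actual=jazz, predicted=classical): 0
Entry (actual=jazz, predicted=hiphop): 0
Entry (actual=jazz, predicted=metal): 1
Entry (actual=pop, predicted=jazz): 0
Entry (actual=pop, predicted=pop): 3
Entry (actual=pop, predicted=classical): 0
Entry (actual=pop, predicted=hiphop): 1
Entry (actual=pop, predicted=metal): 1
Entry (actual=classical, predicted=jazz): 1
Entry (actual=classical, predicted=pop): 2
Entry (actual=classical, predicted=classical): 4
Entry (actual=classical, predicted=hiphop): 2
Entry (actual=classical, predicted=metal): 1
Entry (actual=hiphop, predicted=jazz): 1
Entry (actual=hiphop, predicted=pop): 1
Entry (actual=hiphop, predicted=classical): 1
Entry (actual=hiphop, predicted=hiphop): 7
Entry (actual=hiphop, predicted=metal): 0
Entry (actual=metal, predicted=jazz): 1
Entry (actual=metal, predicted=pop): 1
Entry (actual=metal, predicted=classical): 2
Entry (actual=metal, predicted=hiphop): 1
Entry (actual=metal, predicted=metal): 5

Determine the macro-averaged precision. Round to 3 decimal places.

Per-class precision (TP/(TP+FP)):
  jazz: TP=15, FP=0+1+1+1=3 → 15/18 = 0.8333
  pop: TP=3, FP=0+2+1+1=4 → 3/7 = 0.4286
  classical: TP=4, FP=0+0+1+2=3 → 4/7 = 0.5714
  hiphop: TP=7, FP=0+1+2+1=4 → 7/11 = 0.6364
  metal: TP=5, FP=1+1+1+0=3 → 5/8 = 0.6250
Macro-precision = mean = (0.8333 + 0.4286 + 0.5714 + 0.6364 + 0.6250) / 5 = 0.619

0.619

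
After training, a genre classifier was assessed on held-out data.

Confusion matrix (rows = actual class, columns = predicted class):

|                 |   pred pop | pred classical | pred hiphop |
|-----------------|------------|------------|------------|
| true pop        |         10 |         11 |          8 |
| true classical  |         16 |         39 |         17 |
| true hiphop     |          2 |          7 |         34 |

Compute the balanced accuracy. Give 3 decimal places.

0.559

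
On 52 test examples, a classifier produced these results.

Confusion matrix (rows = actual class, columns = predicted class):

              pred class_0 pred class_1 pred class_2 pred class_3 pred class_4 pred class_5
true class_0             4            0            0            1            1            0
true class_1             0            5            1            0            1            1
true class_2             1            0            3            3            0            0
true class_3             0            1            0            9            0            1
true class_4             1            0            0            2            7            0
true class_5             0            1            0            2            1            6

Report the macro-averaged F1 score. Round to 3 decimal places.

Per-class F1 score (2·TP/(2·TP+FP+FN)):
  class_0: TP=4, FP=0+1+0+1+0=2, FN=0+0+1+1+0=2 → 8/12 = 0.6667
  class_1: TP=5, FP=0+0+1+0+1=2, FN=0+1+0+1+1=3 → 10/15 = 0.6667
  class_2: TP=3, FP=0+1+0+0+0=1, FN=1+0+3+0+0=4 → 6/11 = 0.5455
  class_3: TP=9, FP=1+0+3+2+2=8, FN=0+1+0+0+1=2 → 18/28 = 0.6429
  class_4: TP=7, FP=1+1+0+0+1=3, FN=1+0+0+2+0=3 → 14/20 = 0.7000
  class_5: TP=6, FP=0+1+0+1+0=2, FN=0+1+0+2+1=4 → 12/18 = 0.6667
Macro-F1 score = mean = (0.6667 + 0.6667 + 0.5455 + 0.6429 + 0.7000 + 0.6667) / 6 = 0.648

0.648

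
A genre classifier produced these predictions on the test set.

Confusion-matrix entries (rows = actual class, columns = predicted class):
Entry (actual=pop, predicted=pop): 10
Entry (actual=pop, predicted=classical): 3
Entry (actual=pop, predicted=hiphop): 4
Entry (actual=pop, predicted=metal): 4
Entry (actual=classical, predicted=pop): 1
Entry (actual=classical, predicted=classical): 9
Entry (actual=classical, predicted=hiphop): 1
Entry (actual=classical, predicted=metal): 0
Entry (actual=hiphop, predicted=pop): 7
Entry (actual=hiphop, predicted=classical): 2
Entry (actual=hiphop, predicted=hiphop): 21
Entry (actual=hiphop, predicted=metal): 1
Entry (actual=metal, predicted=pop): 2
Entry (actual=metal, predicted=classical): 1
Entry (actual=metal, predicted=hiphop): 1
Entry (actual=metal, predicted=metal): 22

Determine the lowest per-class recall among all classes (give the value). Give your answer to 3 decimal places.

0.476

Per-class recall (TP/(TP+FN)):
  pop: TP=10, FN=3+4+4=11 → 10/21 = 0.4762
  classical: TP=9, FN=1+1+0=2 → 9/11 = 0.8182
  hiphop: TP=21, FN=7+2+1=10 → 21/31 = 0.6774
  metal: TP=22, FN=2+1+1=4 → 22/26 = 0.8462
Lowest is class 'pop' with recall = 0.476.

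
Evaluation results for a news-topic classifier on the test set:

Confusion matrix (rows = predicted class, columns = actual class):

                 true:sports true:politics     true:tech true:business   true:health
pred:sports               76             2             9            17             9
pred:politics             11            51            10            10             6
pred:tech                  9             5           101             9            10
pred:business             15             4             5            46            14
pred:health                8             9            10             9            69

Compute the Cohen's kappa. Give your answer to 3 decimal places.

0.565

Observed agreement pₒ = trace/N = 343/524 = 0.6546
Expected agreement pₑ = Σ (rowᵢ·colᵢ)/N² = (119·113 + 71·88 + 135·134 + 91·84 + 108·105)/524² = 0.2068
κ = (pₒ − pₑ)/(1 − pₑ) = (0.6546 − 0.2068)/(1 − 0.2068) = 0.565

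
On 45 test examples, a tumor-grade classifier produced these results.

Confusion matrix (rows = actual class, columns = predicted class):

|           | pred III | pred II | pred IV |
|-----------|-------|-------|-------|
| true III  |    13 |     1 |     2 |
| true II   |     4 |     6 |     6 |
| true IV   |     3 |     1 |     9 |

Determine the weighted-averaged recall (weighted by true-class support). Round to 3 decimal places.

Per-class recall (TP/(TP+FN)):
  III: TP=13, FN=1+2=3 → 13/16 = 0.8125
  II: TP=6, FN=4+6=10 → 6/16 = 0.3750
  IV: TP=9, FN=3+1=4 → 9/13 = 0.6923
Weighted-recall = Σ (supportᵢ/N)·recallᵢ with N=45: (16/45)·0.8125 + (16/45)·0.3750 + (13/45)·0.6923 = 0.622

0.622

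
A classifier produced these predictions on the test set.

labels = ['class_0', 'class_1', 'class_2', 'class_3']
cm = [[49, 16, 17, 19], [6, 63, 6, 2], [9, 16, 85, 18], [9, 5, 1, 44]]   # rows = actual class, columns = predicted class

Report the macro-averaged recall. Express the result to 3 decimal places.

Per-class recall (TP/(TP+FN)):
  class_0: TP=49, FN=16+17+19=52 → 49/101 = 0.4851
  class_1: TP=63, FN=6+6+2=14 → 63/77 = 0.8182
  class_2: TP=85, FN=9+16+18=43 → 85/128 = 0.6641
  class_3: TP=44, FN=9+5+1=15 → 44/59 = 0.7458
Macro-recall = mean = (0.4851 + 0.8182 + 0.6641 + 0.7458) / 4 = 0.678

0.678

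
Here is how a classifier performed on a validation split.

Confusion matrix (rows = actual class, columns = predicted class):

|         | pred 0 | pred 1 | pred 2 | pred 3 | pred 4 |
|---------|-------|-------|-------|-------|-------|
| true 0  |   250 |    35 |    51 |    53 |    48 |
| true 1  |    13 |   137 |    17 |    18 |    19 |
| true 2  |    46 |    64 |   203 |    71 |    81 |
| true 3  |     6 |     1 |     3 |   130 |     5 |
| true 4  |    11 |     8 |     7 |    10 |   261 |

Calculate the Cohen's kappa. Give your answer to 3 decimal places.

0.540

Observed agreement pₒ = trace/N = 981/1548 = 0.6337
Expected agreement pₑ = Σ (rowᵢ·colᵢ)/N² = (437·326 + 204·245 + 465·281 + 145·282 + 297·414)/1548² = 0.2032
κ = (pₒ − pₑ)/(1 − pₑ) = (0.6337 − 0.2032)/(1 − 0.2032) = 0.540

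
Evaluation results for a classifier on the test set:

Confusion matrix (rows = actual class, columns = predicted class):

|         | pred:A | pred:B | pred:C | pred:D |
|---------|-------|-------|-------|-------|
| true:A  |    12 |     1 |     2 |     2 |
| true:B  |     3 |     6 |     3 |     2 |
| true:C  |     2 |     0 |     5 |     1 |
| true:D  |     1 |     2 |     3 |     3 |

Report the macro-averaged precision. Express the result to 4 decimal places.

Per-class precision (TP/(TP+FP)):
  A: TP=12, FP=3+2+1=6 → 12/18 = 0.66667
  B: TP=6, FP=1+0+2=3 → 6/9 = 0.66667
  C: TP=5, FP=2+3+3=8 → 5/13 = 0.38462
  D: TP=3, FP=2+2+1=5 → 3/8 = 0.37500
Macro-precision = mean = (0.66667 + 0.66667 + 0.38462 + 0.37500) / 4 = 0.5232

0.5232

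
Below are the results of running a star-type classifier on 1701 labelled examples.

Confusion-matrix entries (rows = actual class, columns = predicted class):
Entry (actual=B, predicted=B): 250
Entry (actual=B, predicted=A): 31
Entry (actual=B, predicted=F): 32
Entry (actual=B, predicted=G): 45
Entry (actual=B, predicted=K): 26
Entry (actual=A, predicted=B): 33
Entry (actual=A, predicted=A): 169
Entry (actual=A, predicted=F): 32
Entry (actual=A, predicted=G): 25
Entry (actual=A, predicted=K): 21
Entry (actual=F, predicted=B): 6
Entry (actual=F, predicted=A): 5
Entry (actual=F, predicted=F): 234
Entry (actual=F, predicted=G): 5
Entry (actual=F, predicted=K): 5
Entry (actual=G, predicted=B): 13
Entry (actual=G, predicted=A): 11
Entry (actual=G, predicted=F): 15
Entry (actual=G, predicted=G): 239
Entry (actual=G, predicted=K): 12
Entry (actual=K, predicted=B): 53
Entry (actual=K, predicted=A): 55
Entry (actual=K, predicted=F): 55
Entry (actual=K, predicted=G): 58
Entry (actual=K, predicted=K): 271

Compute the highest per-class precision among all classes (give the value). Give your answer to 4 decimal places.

0.8090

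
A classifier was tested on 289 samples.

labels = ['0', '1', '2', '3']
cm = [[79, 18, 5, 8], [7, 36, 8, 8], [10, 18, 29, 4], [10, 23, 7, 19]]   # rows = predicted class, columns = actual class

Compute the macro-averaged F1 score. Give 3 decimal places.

Per-class F1 score (2·TP/(2·TP+FP+FN)):
  0: TP=79, FP=18+5+8=31, FN=7+10+10=27 → 158/216 = 0.7315
  1: TP=36, FP=7+8+8=23, FN=18+18+23=59 → 72/154 = 0.4675
  2: TP=29, FP=10+18+4=32, FN=5+8+7=20 → 58/110 = 0.5273
  3: TP=19, FP=10+23+7=40, FN=8+8+4=20 → 38/98 = 0.3878
Macro-F1 score = mean = (0.7315 + 0.4675 + 0.5273 + 0.3878) / 4 = 0.529

0.529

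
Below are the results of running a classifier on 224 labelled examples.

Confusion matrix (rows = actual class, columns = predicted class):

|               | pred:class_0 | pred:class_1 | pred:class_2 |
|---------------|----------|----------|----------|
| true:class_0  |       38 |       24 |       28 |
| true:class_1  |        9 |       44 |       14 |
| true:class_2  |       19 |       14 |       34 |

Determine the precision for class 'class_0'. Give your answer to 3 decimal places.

Take TP from the diagonal, FP from the rest of the 'class_0' prediction marginal, FN from the rest of the 'class_0' actual marginal.
precision = TP/(TP+FP).
class_0: TP=38, FP=9+19=28 → 38/66 = 0.5758

0.576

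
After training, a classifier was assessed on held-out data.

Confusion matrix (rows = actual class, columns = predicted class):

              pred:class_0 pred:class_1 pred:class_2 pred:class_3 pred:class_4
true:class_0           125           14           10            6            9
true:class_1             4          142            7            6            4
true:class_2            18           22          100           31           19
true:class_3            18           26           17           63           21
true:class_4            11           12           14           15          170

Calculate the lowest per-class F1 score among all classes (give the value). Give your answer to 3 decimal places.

Per-class F1 score (2·TP/(2·TP+FP+FN)):
  class_0: TP=125, FP=4+18+18+11=51, FN=14+10+6+9=39 → 250/340 = 0.7353
  class_1: TP=142, FP=14+22+26+12=74, FN=4+7+6+4=21 → 284/379 = 0.7493
  class_2: TP=100, FP=10+7+17+14=48, FN=18+22+31+19=90 → 200/338 = 0.5917
  class_3: TP=63, FP=6+6+31+15=58, FN=18+26+17+21=82 → 126/266 = 0.4737
  class_4: TP=170, FP=9+4+19+21=53, FN=11+12+14+15=52 → 340/445 = 0.7640
Lowest is class 'class_3' with F1 score = 0.474.

0.474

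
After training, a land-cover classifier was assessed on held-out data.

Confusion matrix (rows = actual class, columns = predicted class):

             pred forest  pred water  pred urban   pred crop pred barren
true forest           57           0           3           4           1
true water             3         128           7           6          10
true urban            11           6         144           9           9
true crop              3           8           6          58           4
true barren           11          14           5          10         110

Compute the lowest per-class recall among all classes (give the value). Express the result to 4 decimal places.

0.7333

Per-class recall (TP/(TP+FN)):
  forest: TP=57, FN=0+3+4+1=8 → 57/65 = 0.87692
  water: TP=128, FN=3+7+6+10=26 → 128/154 = 0.83117
  urban: TP=144, FN=11+6+9+9=35 → 144/179 = 0.80447
  crop: TP=58, FN=3+8+6+4=21 → 58/79 = 0.73418
  barren: TP=110, FN=11+14+5+10=40 → 110/150 = 0.73333
Lowest is class 'barren' with recall = 0.7333.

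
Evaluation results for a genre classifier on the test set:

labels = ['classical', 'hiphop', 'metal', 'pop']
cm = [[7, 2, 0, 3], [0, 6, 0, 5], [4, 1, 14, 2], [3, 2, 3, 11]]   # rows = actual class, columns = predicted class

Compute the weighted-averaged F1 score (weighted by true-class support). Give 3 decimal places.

Per-class F1 score (2·TP/(2·TP+FP+FN)):
  classical: TP=7, FP=0+4+3=7, FN=2+0+3=5 → 14/26 = 0.5385
  hiphop: TP=6, FP=2+1+2=5, FN=0+0+5=5 → 12/22 = 0.5455
  metal: TP=14, FP=0+0+3=3, FN=4+1+2=7 → 28/38 = 0.7368
  pop: TP=11, FP=3+5+2=10, FN=3+2+3=8 → 22/40 = 0.5500
Weighted-F1 score = Σ (supportᵢ/N)·F1 scoreᵢ with N=63: (12/63)·0.5385 + (11/63)·0.5455 + (21/63)·0.7368 + (19/63)·0.5500 = 0.609

0.609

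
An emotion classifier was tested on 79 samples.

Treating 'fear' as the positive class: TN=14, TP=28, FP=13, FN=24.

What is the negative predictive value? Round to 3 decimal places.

NPV = TN/(TN+FN) = 14/(14+24) = 0.368

0.368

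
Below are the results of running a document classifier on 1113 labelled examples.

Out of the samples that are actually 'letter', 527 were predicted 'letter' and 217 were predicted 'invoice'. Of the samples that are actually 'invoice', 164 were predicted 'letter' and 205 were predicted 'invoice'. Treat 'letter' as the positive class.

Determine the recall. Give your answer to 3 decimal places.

0.708

Recall = TP/(TP+FN) = 527/(527+217) = 527/744 = 0.708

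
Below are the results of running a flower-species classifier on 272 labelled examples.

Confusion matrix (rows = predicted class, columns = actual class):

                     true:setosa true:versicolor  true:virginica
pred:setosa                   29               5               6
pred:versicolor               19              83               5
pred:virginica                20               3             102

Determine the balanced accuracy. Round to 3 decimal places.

0.747

Balanced accuracy = mean of per-class recall.
  setosa: recall = 29/68 = 0.4265
  versicolor: recall = 83/91 = 0.9121
  virginica: recall = 102/113 = 0.9027
Mean = (0.4265 + 0.9121 + 0.9027) / 3 = 0.747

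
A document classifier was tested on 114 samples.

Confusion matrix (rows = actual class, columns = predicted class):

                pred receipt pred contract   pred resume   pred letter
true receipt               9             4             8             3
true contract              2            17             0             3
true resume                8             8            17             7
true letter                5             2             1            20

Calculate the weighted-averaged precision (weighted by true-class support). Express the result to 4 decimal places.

0.5631

Per-class precision (TP/(TP+FP)):
  receipt: TP=9, FP=2+8+5=15 → 9/24 = 0.37500
  contract: TP=17, FP=4+8+2=14 → 17/31 = 0.54839
  resume: TP=17, FP=8+0+1=9 → 17/26 = 0.65385
  letter: TP=20, FP=3+3+7=13 → 20/33 = 0.60606
Weighted-precision = Σ (supportᵢ/N)·precisionᵢ with N=114: (24/114)·0.37500 + (22/114)·0.54839 + (40/114)·0.65385 + (28/114)·0.60606 = 0.5631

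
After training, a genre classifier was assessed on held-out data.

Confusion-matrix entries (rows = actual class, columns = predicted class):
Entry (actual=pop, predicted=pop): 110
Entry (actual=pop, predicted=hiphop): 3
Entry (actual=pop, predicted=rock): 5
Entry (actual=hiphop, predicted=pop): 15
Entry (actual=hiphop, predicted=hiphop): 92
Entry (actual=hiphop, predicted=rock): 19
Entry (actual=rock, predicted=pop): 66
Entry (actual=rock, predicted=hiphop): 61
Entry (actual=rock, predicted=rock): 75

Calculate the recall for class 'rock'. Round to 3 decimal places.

0.371

Treat 'rock' as positive and all other classes as negative.
recall = TP/(TP+FN).
rock: TP=75, FN=66+61=127 → 75/202 = 0.3713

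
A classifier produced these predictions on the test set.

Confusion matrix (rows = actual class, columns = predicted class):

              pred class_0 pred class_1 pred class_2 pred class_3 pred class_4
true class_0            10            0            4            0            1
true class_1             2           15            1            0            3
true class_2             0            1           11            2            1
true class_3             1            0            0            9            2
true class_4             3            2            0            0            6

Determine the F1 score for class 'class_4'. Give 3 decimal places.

0.500

Treat 'class_4' as positive and all other classes as negative.
F1 score = 2·TP/(2·TP+FP+FN).
class_4: TP=6, FP=1+3+1+2=7, FN=3+2+0+0=5 → 12/24 = 0.5000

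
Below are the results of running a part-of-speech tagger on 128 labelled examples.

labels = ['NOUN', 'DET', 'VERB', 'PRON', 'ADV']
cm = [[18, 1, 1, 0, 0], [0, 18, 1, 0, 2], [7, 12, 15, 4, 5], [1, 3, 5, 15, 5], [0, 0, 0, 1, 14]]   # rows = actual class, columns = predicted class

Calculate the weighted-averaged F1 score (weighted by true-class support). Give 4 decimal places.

0.6035

Per-class F1 score (2·TP/(2·TP+FP+FN)):
  NOUN: TP=18, FP=0+7+1+0=8, FN=1+1+0+0=2 → 36/46 = 0.78261
  DET: TP=18, FP=1+12+3+0=16, FN=0+1+0+2=3 → 36/55 = 0.65455
  VERB: TP=15, FP=1+1+5+0=7, FN=7+12+4+5=28 → 30/65 = 0.46154
  PRON: TP=15, FP=0+0+4+1=5, FN=1+3+5+5=14 → 30/49 = 0.61224
  ADV: TP=14, FP=0+2+5+5=12, FN=0+0+0+1=1 → 28/41 = 0.68293
Weighted-F1 score = Σ (supportᵢ/N)·F1 scoreᵢ with N=128: (20/128)·0.78261 + (21/128)·0.65455 + (43/128)·0.46154 + (29/128)·0.61224 + (15/128)·0.68293 = 0.6035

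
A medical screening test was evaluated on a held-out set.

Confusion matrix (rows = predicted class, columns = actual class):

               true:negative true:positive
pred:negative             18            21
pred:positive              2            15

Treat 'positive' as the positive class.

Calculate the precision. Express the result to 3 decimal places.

0.882

Precision = TP/(TP+FP) = 15/(15+2) = 15/17 = 0.882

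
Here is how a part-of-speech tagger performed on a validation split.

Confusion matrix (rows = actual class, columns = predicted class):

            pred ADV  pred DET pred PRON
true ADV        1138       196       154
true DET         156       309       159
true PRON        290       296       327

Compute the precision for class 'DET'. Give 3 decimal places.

precision = TP/(TP+FP).
DET: TP=309, FP=196+296=492 → 309/801 = 0.3858

0.386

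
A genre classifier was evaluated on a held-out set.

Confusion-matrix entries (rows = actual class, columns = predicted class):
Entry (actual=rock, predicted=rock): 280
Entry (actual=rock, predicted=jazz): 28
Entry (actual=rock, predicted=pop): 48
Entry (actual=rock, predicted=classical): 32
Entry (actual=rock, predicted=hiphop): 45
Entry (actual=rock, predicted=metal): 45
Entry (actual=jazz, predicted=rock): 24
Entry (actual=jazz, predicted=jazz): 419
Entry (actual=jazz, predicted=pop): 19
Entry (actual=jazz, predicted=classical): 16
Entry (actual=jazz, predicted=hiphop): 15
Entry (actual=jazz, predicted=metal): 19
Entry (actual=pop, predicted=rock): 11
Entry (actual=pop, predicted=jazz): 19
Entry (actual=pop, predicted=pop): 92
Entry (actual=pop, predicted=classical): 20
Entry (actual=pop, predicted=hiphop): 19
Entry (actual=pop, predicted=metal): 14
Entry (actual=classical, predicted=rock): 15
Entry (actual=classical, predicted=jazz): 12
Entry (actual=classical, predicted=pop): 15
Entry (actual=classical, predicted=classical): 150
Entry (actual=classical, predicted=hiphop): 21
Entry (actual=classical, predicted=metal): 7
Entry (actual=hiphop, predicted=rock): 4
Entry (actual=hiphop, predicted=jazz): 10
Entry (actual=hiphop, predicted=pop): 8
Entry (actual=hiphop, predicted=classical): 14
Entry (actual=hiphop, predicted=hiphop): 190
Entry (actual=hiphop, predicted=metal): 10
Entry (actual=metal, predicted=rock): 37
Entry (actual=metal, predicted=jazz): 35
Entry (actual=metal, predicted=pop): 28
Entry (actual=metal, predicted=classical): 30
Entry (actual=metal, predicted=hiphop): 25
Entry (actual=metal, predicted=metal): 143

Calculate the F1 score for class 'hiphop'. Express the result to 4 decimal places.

Treat 'hiphop' as positive and all other classes as negative.
F1 score = 2·TP/(2·TP+FP+FN).
hiphop: TP=190, FP=45+15+19+21+25=125, FN=4+10+8+14+10=46 → 380/551 = 0.68966

0.6897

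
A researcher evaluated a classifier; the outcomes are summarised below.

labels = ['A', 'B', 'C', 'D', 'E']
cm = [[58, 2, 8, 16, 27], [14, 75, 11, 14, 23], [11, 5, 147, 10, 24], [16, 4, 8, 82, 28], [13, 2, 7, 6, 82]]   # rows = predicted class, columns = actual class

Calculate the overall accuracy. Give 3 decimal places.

Accuracy = trace / total = (58+75+147+82+82=444) / 693 = 444/693 = 0.641

0.641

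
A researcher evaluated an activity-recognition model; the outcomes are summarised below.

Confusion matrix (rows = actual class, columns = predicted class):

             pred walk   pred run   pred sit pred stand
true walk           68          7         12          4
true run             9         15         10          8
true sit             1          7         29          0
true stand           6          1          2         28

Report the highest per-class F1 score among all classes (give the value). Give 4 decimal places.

Per-class F1 score (2·TP/(2·TP+FP+FN)):
  walk: TP=68, FP=9+1+6=16, FN=7+12+4=23 → 136/175 = 0.77714
  run: TP=15, FP=7+7+1=15, FN=9+10+8=27 → 30/72 = 0.41667
  sit: TP=29, FP=12+10+2=24, FN=1+7+0=8 → 58/90 = 0.64444
  stand: TP=28, FP=4+8+0=12, FN=6+1+2=9 → 56/77 = 0.72727
Highest is class 'walk' with F1 score = 0.7771.

0.7771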